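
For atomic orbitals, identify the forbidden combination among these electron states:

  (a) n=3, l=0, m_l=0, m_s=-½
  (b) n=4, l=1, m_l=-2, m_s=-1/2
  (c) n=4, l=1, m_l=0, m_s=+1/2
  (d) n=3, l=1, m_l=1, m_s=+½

(b) has |m_l| = 2 > l = 1, violating −l ≤ m_l ≤ l.
The remaining sets (a), (c), (d) satisfy all four rules.

(b)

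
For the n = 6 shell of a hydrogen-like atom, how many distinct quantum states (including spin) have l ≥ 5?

The n = 6 shell has l = 0 through 5; check each.
Orbitals with l ≥ 5, by l: l=5 → 11.
Orbitals: 11. Each orbital carries two spin states, so 11 × 2 = 22 states.

22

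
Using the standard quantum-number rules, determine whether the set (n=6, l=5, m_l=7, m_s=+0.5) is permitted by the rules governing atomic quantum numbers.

The magnetic quantum number must satisfy −l ≤ m_l ≤ l. With l = 5, m_l can only be -5, -4, -3, -2, -1, 0, 1, 2, 3, 4, 5, so m_l = 7 is forbidden.

No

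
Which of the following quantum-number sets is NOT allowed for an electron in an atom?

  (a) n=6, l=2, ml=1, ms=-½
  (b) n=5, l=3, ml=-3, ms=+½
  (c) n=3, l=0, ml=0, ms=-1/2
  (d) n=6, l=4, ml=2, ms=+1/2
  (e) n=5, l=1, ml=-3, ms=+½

(e)

(e) has |ml| = 3 > l = 1, violating −l ≤ ml ≤ l.
The remaining sets (a), (b), (c), (d) satisfy all four rules.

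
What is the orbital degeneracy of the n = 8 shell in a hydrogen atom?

64

The n = 8 shell contains n² = 8² = 64 orbitals.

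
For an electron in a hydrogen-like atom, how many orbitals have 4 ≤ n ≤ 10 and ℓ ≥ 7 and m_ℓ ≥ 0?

52

Work shell by shell — for each n, count the (ℓ, m_ℓ) pairs that satisfy ℓ ≥ 7 and m_ℓ ≥ 0:
n=8 → 8; n=9 → 17; n=10 → 27.
Total orbitals: 8 + 17 + 27 = 52.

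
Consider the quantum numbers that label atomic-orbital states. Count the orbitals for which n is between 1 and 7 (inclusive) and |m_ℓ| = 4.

For each n in the range, tally the orbitals obeying |m_ℓ| = 4:
n=5 → 2; n=6 → 4; n=7 → 6.
Total orbitals: 2 + 4 + 6 = 12.

12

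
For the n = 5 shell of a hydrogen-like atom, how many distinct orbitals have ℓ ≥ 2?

21

The n = 5 shell has ℓ = 0 through 4; check each.
Per ℓ-value: ℓ=2 → 5; ℓ=3 → 7; ℓ=4 → 9.
Total orbitals: 5 + 7 + 9 = 21.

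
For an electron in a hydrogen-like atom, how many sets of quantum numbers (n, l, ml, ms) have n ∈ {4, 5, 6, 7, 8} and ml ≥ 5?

20

Count contributing orbitals for each principal shell:
n=6 → 1; n=7 → 3; n=8 → 6.
Orbitals: 1 + 3 + 6 = 10. Including both spin states (ms = ±1/2) gives 2 × 10 = 20 states.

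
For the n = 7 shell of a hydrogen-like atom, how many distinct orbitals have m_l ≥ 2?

The n = 7 shell has l = 0 through 6; check each.
Contributions: l=2 → 1; l=3 → 2; l=4 → 3; l=5 → 4; l=6 → 5.
Total orbitals: 1 + 2 + 3 + 4 + 5 = 15.

15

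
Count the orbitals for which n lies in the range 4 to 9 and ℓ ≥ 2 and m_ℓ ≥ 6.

10

Work shell by shell — for each n, count the (ℓ, m_ℓ) pairs that satisfy ℓ ≥ 2 and m_ℓ ≥ 6:
n=7 → 1; n=8 → 3; n=9 → 6.
Total orbitals: 1 + 3 + 6 = 10.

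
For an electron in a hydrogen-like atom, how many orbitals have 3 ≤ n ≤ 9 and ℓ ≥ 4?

175

For each n in the range, tally the orbitals obeying ℓ ≥ 4:
n=5 → 9; n=6 → 20; n=7 → 33; n=8 → 48; n=9 → 65.
Total orbitals: 9 + 20 + 33 + 48 + 65 = 175.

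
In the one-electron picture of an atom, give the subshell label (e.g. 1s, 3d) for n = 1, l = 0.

l = 0 corresponds to the letter 's', so the subshell is 1s.

1s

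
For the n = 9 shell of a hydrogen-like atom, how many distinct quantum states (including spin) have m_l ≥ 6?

For n = 9, l ranges over 0 … 8.
Orbitals with m_l ≥ 6, by l: l=6 → 1; l=7 → 2; l=8 → 3.
Orbitals: 1 + 2 + 3 = 6. Each orbital carries two spin states, so 6 × 2 = 12 states.

12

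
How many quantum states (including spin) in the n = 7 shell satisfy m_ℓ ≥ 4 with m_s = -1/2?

The (ℓ, m_ℓ) pairs meeting m_ℓ ≥ 4 give: ℓ=4 → 1; ℓ=5 → 2; ℓ=6 → 3.
Orbitals: 1 + 2 + 3 = 6. With m_s fixed to a single value there is one state per orbital, giving 6 states.

6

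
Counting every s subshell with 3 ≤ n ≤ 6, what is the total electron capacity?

An s subshell (l = 0) exists for every n ≥ 1, so shells n = 3, 4, 5, 6 each contribute one — 4 subshells.
Since each s subshell holds 2(2·0+1) = 2 electrons, the total is 4 × 2 = 8.

8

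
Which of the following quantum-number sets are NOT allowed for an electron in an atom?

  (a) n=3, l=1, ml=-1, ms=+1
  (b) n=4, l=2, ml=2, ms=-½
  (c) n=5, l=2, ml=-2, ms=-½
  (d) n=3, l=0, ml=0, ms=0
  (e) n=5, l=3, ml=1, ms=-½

(a) and (d)

(a) has ms = +1, but an electron's spin must be ±1/2.
(d) has ms = 0, but an electron's spin must be ±1/2.
The remaining sets (b), (c), (e) satisfy all four rules.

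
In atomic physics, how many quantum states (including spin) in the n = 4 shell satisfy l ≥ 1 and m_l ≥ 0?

18

Orbitals with l ≥ 1 and m_l ≥ 0, by l: l=1 → 2; l=2 → 3; l=3 → 4.
Orbitals: 2 + 3 + 4 = 9. Each orbital carries two spin states, so 9 × 2 = 18 states.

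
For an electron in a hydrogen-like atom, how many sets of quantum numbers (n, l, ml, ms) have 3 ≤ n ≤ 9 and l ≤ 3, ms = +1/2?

105

For each n in the range, tally the orbitals obeying l ≤ 3:
n=3 → 9; n=4 → 16; n=5 → 16; n=6 → 16; n=7 → 16; n=8 → 16; n=9 → 16.
Orbitals: 9 + 16 + 16 + 16 + 16 + 16 + 16 = 105. With ms fixed to +1/2 there is one state per orbital, so 105 states.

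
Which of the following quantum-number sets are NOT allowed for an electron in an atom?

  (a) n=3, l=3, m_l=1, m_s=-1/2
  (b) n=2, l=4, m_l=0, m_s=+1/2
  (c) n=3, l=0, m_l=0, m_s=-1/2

(a) has l = 3 ≥ n = 3, violating 0 ≤ l ≤ n−1.
(b) has l = 4 ≥ n = 2, violating 0 ≤ l ≤ n−1.
The remaining set (c) satisfies all four rules.

(a) and (b)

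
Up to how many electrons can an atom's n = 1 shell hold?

A shell holds 2n² electrons: 2 × 1² = 2 × 1 = 2.

2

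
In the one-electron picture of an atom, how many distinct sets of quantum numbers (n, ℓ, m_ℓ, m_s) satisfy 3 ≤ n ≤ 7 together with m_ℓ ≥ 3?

Count contributing orbitals for each principal shell:
n=4 → 1; n=5 → 3; n=6 → 6; n=7 → 10.
Orbitals: 1 + 3 + 6 + 10 = 20. Including both spin states (m_s = ±1/2) gives 2 × 20 = 40 states.

40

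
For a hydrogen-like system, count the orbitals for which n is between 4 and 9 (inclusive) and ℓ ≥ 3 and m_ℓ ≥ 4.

Treat each shell separately and count matching orbitals:
n=5 → 1; n=6 → 3; n=7 → 6; n=8 → 10; n=9 → 15.
Total orbitals: 1 + 3 + 6 + 10 + 15 = 35.

35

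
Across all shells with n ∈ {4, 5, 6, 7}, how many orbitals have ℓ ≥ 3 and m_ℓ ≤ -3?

20

Work shell by shell — for each n, count the (ℓ, m_ℓ) pairs that satisfy ℓ ≥ 3 and m_ℓ ≤ -3:
n=4 → 1; n=5 → 3; n=6 → 6; n=7 → 10.
Total orbitals: 1 + 3 + 6 + 10 = 20.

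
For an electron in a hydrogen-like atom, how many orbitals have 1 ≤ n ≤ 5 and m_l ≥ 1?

Go shell by shell, enumerating (l, m_l) with m_l ≥ 1:
n=2 → 1; n=3 → 3; n=4 → 6; n=5 → 10.
Total orbitals: 1 + 3 + 6 + 10 = 20.

20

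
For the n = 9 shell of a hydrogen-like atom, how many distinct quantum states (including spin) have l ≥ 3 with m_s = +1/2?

72

Go through l = 0, …, 8 (the values permitted for n = 9).
Contributions: l=3 → 7; l=4 → 9; l=5 → 11; l=6 → 13; l=7 → 15; l=8 → 17.
Orbitals: 7 + 9 + 11 + 13 + 15 + 17 = 72. With m_s fixed to a single value there is one state per orbital, giving 72 states.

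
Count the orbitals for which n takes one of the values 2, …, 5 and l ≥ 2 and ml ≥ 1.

16

Treat each shell separately and count matching orbitals:
n=3 → 2; n=4 → 5; n=5 → 9.
Total orbitals: 2 + 5 + 9 = 16.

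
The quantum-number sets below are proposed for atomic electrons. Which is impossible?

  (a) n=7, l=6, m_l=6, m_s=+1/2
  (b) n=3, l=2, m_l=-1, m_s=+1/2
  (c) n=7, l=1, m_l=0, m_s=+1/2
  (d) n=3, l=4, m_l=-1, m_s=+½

(d)

(d) has l = 4 ≥ n = 3, violating 0 ≤ l ≤ n−1.
The remaining sets (a), (b), (c) satisfy all four rules.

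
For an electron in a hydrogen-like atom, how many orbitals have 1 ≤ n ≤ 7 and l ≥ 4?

Go shell by shell, enumerating (l, m_l) with l ≥ 4:
n=5 → 9; n=6 → 20; n=7 → 33.
Total orbitals: 9 + 20 + 33 = 62.

62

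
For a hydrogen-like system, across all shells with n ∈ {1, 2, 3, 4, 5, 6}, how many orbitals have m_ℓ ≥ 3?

Treat each shell separately and count matching orbitals:
n=4 → 1; n=5 → 3; n=6 → 6.
Total orbitals: 1 + 3 + 6 = 10.

10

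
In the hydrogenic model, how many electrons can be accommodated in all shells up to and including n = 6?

182

Total orbitals = 1² + 2² + 3² + 4² + 5² + 6² = 91. Doubling for spin gives 182 electrons.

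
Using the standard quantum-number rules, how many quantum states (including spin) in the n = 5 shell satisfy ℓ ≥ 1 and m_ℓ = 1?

8

Contributions: ℓ=1 → 1; ℓ=2 → 1; ℓ=3 → 1; ℓ=4 → 1.
Orbitals: 1 + 1 + 1 + 1 = 4. Each orbital carries two spin states, so 4 × 2 = 8 states.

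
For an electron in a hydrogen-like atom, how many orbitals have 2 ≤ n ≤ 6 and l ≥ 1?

85

Work shell by shell — for each n, count the (l, m_l) pairs that satisfy l ≥ 1:
n=2 → 3; n=3 → 8; n=4 → 15; n=5 → 24; n=6 → 35.
Total orbitals: 3 + 8 + 15 + 24 + 35 = 85.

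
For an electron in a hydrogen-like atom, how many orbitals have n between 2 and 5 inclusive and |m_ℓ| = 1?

For each n in the range, tally the orbitals obeying |m_ℓ| = 1:
n=2 → 2; n=3 → 4; n=4 → 6; n=5 → 8.
Total orbitals: 2 + 4 + 6 + 8 = 20.

20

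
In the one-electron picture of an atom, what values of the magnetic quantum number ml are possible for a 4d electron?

The 4d subshell has l = 2, and ml takes every integer from −l to +l. With l = 2 that gives the 5 values -2, -1, 0, 1, 2.

-2, -1, 0, 1, 2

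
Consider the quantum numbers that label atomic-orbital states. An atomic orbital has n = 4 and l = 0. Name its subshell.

l = 0 corresponds to the letter 's', so the subshell is 4s.

4s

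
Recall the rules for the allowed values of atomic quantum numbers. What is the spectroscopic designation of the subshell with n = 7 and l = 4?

7g

l = 4 corresponds to the letter 'g', so the subshell is 7g.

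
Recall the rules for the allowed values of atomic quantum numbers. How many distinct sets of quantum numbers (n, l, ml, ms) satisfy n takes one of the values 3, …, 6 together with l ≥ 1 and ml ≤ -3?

Count contributing orbitals for each principal shell:
n=4 → 1; n=5 → 3; n=6 → 6.
Orbitals: 1 + 3 + 6 = 10. Including both spin states (ms = ±1/2) gives 2 × 10 = 20 states.

20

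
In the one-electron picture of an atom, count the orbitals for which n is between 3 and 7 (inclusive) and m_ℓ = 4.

6

Treat each shell separately and count matching orbitals:
n=5 → 1; n=6 → 2; n=7 → 3.
Total orbitals: 1 + 2 + 3 = 6.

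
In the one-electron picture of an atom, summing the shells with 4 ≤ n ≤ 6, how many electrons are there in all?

154

Shell n has n² orbitals: 4²=16 + 5²=25 + 6²=36 = 77 orbitals.
Two spin states per orbital: 2 × 77 = 154 electrons.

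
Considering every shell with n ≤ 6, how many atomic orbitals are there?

91

Total orbitals = 1² + 2² + 3² + 4² + 5² + 6² = 91.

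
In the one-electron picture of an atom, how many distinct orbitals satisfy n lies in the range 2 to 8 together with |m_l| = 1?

Work shell by shell — for each n, count the (l, m_l) pairs that satisfy |m_l| = 1:
n=2 → 2; n=3 → 4; n=4 → 6; n=5 → 8; n=6 → 10; n=7 → 12; n=8 → 14.
Total orbitals: 2 + 4 + 6 + 8 + 10 + 12 + 14 = 56.

56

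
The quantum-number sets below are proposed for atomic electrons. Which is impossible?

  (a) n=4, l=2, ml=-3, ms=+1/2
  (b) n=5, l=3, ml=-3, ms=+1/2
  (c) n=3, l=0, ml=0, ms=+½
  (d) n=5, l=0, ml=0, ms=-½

(a) has |ml| = 3 > l = 2, violating −l ≤ ml ≤ l.
The remaining sets (b), (c), (d) satisfy all four rules.

(a)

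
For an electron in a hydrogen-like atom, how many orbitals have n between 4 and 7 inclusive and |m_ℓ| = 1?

36

Work shell by shell — for each n, count the (ℓ, m_ℓ) pairs that satisfy |m_ℓ| = 1:
n=4 → 6; n=5 → 8; n=6 → 10; n=7 → 12.
Total orbitals: 6 + 8 + 10 + 12 = 36.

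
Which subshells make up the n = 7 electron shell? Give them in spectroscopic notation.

7s, 7p, 7d, 7f, 7g, 7h, 7i

For n = 7, l runs from 0 to 6. In spectroscopic notation l = 0,1,2,… ↔ s,p,d,f,g,h,i, so the subshells are 7s, 7p, 7d, 7f, 7g, 7h, 7i.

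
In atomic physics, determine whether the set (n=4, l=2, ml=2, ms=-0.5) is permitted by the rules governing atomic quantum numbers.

Allowed

n = 4 is a positive integer. l = 2 satisfies 0 ≤ l ≤ n−1 = 3. ml = 2 lies in the range −l … +l (here −2 … 2). ms = -1/2 is one of ±1/2.
All four constraints are satisfied.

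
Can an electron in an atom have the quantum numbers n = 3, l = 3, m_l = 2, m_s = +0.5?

No

The orbital quantum number must satisfy 0 ≤ l ≤ n−1. With n = 3 the allowed l values are 0, 1, 2, so l = 3 is out of range.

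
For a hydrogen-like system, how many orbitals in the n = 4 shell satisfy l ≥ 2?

Orbitals with l ≥ 2, by l: l=2 → 5; l=3 → 7.
Total orbitals: 5 + 7 = 12.

12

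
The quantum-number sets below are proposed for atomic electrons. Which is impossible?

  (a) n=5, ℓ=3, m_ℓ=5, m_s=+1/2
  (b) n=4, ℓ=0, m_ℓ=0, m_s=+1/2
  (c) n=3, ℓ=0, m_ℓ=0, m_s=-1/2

(a) has |m_ℓ| = 5 > ℓ = 3, violating −ℓ ≤ m_ℓ ≤ ℓ.
The remaining sets (b), (c) satisfy all four rules.

(a)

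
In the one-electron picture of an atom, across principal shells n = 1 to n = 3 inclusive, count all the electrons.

Shell n has n² orbitals: 1²=1 + 2²=4 + 3²=9 = 14 orbitals.
Two spin states per orbital: 2 × 14 = 28 electrons.

28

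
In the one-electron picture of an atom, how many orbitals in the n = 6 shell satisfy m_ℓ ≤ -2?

Go through ℓ = 0, …, 5 (the values permitted for n = 6).
Contributions: ℓ=2 → 1; ℓ=3 → 2; ℓ=4 → 3; ℓ=5 → 4.
Total orbitals: 1 + 2 + 3 + 4 = 10.

10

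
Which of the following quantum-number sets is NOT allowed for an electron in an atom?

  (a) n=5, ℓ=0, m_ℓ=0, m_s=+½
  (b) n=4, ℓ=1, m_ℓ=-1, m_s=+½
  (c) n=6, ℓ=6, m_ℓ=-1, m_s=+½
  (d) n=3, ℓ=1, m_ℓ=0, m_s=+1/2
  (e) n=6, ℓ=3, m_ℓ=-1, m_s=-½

(c) has ℓ = 6 ≥ n = 6, violating 0 ≤ ℓ ≤ n−1.
The remaining sets (a), (b), (d), (e) satisfy all four rules.

(c)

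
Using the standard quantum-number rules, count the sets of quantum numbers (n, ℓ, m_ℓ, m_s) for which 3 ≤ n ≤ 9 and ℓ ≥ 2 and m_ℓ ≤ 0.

For each n in the range, tally the orbitals obeying ℓ ≥ 2 and m_ℓ ≤ 0:
n=3 → 3; n=4 → 7; n=5 → 12; n=6 → 18; n=7 → 25; n=8 → 33; n=9 → 42.
Orbitals: 3 + 7 + 12 + 18 + 25 + 33 + 42 = 140. Including both spin states (m_s = ±1/2) gives 2 × 140 = 280 states.

280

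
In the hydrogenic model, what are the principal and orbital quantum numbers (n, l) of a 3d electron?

The leading integer gives n = 3; the letter 'd' means l = 2.

n = 3, l = 2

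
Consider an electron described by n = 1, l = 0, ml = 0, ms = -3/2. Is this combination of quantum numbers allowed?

The spin quantum number for an electron can only be ms = +1/2 or −1/2; ms = -3/2 is not one of those.

Not allowed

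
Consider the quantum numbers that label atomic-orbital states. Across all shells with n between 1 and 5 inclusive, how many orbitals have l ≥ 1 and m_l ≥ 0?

For each n in the range, tally the orbitals obeying l ≥ 1 and m_l ≥ 0:
n=2 → 2; n=3 → 5; n=4 → 9; n=5 → 14.
Total orbitals: 2 + 5 + 9 + 14 = 30.

30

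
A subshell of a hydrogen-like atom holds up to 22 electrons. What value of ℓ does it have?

ℓ = 5 (h)

2(2ℓ+1) = 22 ⇒ 2ℓ+1 = 11 ⇒ ℓ = 5.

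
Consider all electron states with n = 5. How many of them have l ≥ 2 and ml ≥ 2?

The n = 5 shell has l = 0 through 4; check each.
The (l, ml) pairs meeting l ≥ 2 and ml ≥ 2 give: l=2 → 1; l=3 → 2; l=4 → 3.
Orbitals: 1 + 2 + 3 = 6. Each orbital carries two spin states, so 6 × 2 = 12 states.

12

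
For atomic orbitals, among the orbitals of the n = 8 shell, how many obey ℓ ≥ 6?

Go through ℓ = 0, …, 7 (the values permitted for n = 8).
Orbitals with ℓ ≥ 6, by ℓ: ℓ=6 → 13; ℓ=7 → 15.
Total orbitals: 13 + 15 = 28.

28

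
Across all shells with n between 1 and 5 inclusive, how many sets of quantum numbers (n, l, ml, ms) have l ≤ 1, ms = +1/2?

17

Count contributing orbitals for each principal shell:
n=1 → 1; n=2 → 4; n=3 → 4; n=4 → 4; n=5 → 4.
Orbitals: 1 + 4 + 4 + 4 + 4 = 17. With ms fixed to +1/2 there is one state per orbital, so 17 states.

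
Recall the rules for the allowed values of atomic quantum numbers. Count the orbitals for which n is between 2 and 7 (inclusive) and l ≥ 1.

For each n in the range, tally the orbitals obeying l ≥ 1:
n=2 → 3; n=3 → 8; n=4 → 15; n=5 → 24; n=6 → 35; n=7 → 48.
Total orbitals: 3 + 8 + 15 + 24 + 35 + 48 = 133.

133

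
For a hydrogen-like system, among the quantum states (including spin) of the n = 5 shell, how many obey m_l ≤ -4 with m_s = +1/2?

1

The (l, m_l) pairs meeting m_l ≤ -4 give: l=4 → 1.
Orbitals: 1. With m_s fixed to a single value there is one state per orbital, giving 1 state.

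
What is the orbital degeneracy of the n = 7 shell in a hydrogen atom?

The n = 7 shell contains n² = 7² = 49 orbitals.

49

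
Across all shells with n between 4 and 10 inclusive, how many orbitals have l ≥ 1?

Per-shell orbital counts meeting the constraint:
n=4 → 15; n=5 → 24; n=6 → 35; n=7 → 48; n=8 → 63; n=9 → 80; n=10 → 99.
Total orbitals: 15 + 24 + 35 + 48 + 63 + 80 + 99 = 364.

364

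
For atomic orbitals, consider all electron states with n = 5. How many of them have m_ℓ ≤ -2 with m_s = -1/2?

The n = 5 shell has ℓ = 0 through 4; check each.
Per ℓ-value: ℓ=2 → 1; ℓ=3 → 2; ℓ=4 → 3.
Orbitals: 1 + 2 + 3 = 6. With m_s fixed to a single value there is one state per orbital, giving 6 states.

6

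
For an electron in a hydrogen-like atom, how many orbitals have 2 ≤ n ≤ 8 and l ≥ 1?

196

Per-shell orbital counts meeting the constraint:
n=2 → 3; n=3 → 8; n=4 → 15; n=5 → 24; n=6 → 35; n=7 → 48; n=8 → 63.
Total orbitals: 3 + 8 + 15 + 24 + 35 + 48 + 63 = 196.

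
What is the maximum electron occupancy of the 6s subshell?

2

A subshell with ℓ = 0 has 2ℓ+1 = 1 orbital, each holding 2 electrons (spin ±1/2), so 1 × 2 = 2.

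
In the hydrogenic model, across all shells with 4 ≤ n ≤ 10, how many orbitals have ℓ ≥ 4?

259

Per-shell orbital counts meeting the constraint:
n=5 → 9; n=6 → 20; n=7 → 33; n=8 → 48; n=9 → 65; n=10 → 84.
Total orbitals: 9 + 20 + 33 + 48 + 65 + 84 = 259.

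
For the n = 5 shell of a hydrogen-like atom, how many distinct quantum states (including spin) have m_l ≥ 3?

6

The n = 5 shell has l = 0 through 4; check each.
Orbitals with m_l ≥ 3, by l: l=3 → 1; l=4 → 2.
Orbitals: 1 + 2 = 3. Each orbital carries two spin states, so 3 × 2 = 6 states.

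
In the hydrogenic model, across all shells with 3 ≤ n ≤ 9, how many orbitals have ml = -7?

For each n in the range, tally the orbitals obeying ml = -7:
n=8 → 1; n=9 → 2.
Total orbitals: 1 + 2 = 3.

3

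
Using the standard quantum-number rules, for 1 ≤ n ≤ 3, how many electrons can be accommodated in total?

28

Total orbitals = 1² + 2² + 3² = 14. Doubling for spin gives 28 electrons.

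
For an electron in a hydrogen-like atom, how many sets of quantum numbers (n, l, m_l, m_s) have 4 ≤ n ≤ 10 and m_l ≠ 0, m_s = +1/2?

Per-shell orbital counts meeting the constraint:
n=4 → 12; n=5 → 20; n=6 → 30; n=7 → 42; n=8 → 56; n=9 → 72; n=10 → 90.
Orbitals: 12 + 20 + 30 + 42 + 56 + 72 + 90 = 322. With m_s fixed to +1/2 there is one state per orbital, so 322 states.

322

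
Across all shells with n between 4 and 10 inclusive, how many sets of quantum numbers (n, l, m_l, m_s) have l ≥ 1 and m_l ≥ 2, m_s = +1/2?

Count contributing orbitals for each principal shell:
n=4 → 3; n=5 → 6; n=6 → 10; n=7 → 15; n=8 → 21; n=9 → 28; n=10 → 36.
Orbitals: 3 + 6 + 10 + 15 + 21 + 28 + 36 = 119. With m_s fixed to +1/2 there is one state per orbital, so 119 states.

119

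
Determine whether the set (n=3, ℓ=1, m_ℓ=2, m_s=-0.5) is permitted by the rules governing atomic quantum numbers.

The magnetic quantum number must satisfy −ℓ ≤ m_ℓ ≤ ℓ. With ℓ = 1, m_ℓ can only be -1, 0, 1, so m_ℓ = 2 is forbidden.

Not allowed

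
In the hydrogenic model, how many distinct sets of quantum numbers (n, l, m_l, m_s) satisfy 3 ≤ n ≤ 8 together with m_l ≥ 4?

For each n in the range, tally the orbitals obeying m_l ≥ 4:
n=5 → 1; n=6 → 3; n=7 → 6; n=8 → 10.
Orbitals: 1 + 3 + 6 + 10 = 20. Including both spin states (m_s = ±1/2) gives 2 × 20 = 40 states.

40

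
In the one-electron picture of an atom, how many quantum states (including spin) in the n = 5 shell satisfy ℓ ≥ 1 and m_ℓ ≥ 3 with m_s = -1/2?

3

For n = 5, ℓ ranges over 0 … 4.
Per ℓ-value: ℓ=3 → 1; ℓ=4 → 2.
Orbitals: 1 + 2 = 3. With m_s fixed to a single value there is one state per orbital, giving 3 states.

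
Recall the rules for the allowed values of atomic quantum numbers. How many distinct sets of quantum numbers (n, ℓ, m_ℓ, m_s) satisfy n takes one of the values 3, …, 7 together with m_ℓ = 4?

12

Treat each shell separately and count matching orbitals:
n=5 → 1; n=6 → 2; n=7 → 3.
Orbitals: 1 + 2 + 3 = 6. Including both spin states (m_s = ±1/2) gives 2 × 6 = 12 states.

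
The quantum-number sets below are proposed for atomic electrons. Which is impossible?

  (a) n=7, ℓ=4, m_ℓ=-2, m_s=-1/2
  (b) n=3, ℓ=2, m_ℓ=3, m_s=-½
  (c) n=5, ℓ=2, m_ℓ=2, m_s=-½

(b)

(b) has |m_ℓ| = 3 > ℓ = 2, violating −ℓ ≤ m_ℓ ≤ ℓ.
The remaining sets (a), (c) satisfy all four rules.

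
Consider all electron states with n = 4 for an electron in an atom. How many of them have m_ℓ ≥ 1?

The (ℓ, m_ℓ) pairs meeting m_ℓ ≥ 1 give: ℓ=1 → 1; ℓ=2 → 2; ℓ=3 → 3.
Orbitals: 1 + 2 + 3 = 6. Each orbital carries two spin states, so 6 × 2 = 12 states.

12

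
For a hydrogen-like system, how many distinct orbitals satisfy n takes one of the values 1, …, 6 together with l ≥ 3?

50

Per-shell orbital counts meeting the constraint:
n=4 → 7; n=5 → 16; n=6 → 27.
Total orbitals: 7 + 16 + 27 = 50.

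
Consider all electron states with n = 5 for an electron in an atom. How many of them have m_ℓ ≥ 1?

20

The n = 5 shell has ℓ = 0 through 4; check each.
The (ℓ, m_ℓ) pairs meeting m_ℓ ≥ 1 give: ℓ=1 → 1; ℓ=2 → 2; ℓ=3 → 3; ℓ=4 → 4.
Orbitals: 1 + 2 + 3 + 4 = 10. Each orbital carries two spin states, so 10 × 2 = 20 states.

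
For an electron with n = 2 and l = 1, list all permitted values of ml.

-1, 0, 1

ml takes every integer from −l to +l. With l = 1 that gives the 3 values -1, 0, 1.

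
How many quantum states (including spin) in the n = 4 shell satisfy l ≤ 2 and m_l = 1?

Orbitals with l ≤ 2 and m_l = 1, by l: l=1 → 1; l=2 → 1.
Orbitals: 1 + 1 = 2. Each orbital carries two spin states, so 2 × 2 = 4 states.

4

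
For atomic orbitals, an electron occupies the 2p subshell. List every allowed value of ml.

The 2p subshell has l = 1, and ml takes every integer from −l to +l. With l = 1 that gives the 3 values -1, 0, 1.

-1, 0, 1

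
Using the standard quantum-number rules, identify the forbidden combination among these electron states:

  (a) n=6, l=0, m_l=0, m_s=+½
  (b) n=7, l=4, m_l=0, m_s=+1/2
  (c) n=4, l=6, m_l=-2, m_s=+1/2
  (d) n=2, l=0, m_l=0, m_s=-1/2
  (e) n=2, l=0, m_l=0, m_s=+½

(c)

(c) has l = 6 ≥ n = 4, violating 0 ≤ l ≤ n−1.
The remaining sets (a), (b), (d), (e) satisfy all four rules.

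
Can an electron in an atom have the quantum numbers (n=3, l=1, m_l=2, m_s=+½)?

The magnetic quantum number must satisfy −l ≤ m_l ≤ l. With l = 1, m_l can only be -1, 0, 1, so m_l = 2 is forbidden.

Invalid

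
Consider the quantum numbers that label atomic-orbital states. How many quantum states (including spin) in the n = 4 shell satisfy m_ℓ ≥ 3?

Orbitals with m_ℓ ≥ 3, by ℓ: ℓ=3 → 1.
Orbitals: 1. Each orbital carries two spin states, so 1 × 2 = 2 states.

2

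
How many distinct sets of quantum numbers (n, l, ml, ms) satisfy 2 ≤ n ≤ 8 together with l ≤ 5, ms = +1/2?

Treat each shell separately and count matching orbitals:
n=2 → 4; n=3 → 9; n=4 → 16; n=5 → 25; n=6 → 36; n=7 → 36; n=8 → 36.
Orbitals: 4 + 9 + 16 + 25 + 36 + 36 + 36 = 162. With ms fixed to +1/2 there is one state per orbital, so 162 states.

162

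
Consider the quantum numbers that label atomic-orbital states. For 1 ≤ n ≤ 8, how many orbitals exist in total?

Total orbitals = 1² + 2² + 3² + 4² + 5² + 6² + 7² + 8² = 204.

204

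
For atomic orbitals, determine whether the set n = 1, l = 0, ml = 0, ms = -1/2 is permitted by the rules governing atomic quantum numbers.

n = 1 is a positive integer. l = 0 satisfies 0 ≤ l ≤ n−1 = 0. ml = 0 lies in the range −l … +l (here 0). ms = -1/2 is one of ±1/2.
All four constraints are satisfied.

Allowed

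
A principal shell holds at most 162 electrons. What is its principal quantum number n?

2n² = 162 ⇒ n² = 81 ⇒ n = 9.

n = 9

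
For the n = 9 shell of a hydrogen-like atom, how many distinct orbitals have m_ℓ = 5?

For n = 9, ℓ ranges over 0 … 8.
Contributions: ℓ=5 → 1; ℓ=6 → 1; ℓ=7 → 1; ℓ=8 → 1.
Total orbitals: 1 + 1 + 1 + 1 = 4.

4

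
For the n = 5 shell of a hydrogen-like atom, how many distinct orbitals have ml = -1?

The n = 5 shell has l = 0 through 4; check each.
The (l, ml) pairs meeting ml = -1 give: l=1 → 1; l=2 → 1; l=3 → 1; l=4 → 1.
Total orbitals: 1 + 1 + 1 + 1 = 4.

4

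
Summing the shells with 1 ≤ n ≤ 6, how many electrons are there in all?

Shell n has n² orbitals: 1²=1 + 2²=4 + 3²=9 + 4²=16 + 5²=25 + 6²=36 = 91 orbitals.
Two spin states per orbital: 2 × 91 = 182 electrons.

182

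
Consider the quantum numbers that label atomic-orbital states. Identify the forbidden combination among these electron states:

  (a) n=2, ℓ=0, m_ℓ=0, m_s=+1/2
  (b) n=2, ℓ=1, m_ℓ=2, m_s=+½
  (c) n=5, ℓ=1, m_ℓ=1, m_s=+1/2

(b) has |m_ℓ| = 2 > ℓ = 1, violating −ℓ ≤ m_ℓ ≤ ℓ.
The remaining sets (a), (c) satisfy all four rules.

(b)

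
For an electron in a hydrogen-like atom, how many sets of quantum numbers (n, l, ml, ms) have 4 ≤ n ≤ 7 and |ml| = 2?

56

Go shell by shell, enumerating (l, ml) with |ml| = 2:
n=4 → 4; n=5 → 6; n=6 → 8; n=7 → 10.
Orbitals: 4 + 6 + 8 + 10 = 28. Including both spin states (ms = ±1/2) gives 2 × 28 = 56 states.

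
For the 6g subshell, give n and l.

The leading integer gives n = 6; the letter 'g' means l = 4.

n = 6, l = 4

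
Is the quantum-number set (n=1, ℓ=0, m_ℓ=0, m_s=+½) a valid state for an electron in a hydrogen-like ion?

n = 1 is a positive integer. ℓ = 0 satisfies 0 ≤ ℓ ≤ n−1 = 0. m_ℓ = 0 lies in the range −ℓ … +ℓ (here 0). m_s = +1/2 is one of ±1/2.
All four constraints are satisfied.

Allowed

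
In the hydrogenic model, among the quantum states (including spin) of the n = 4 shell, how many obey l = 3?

14

Per l-value: l=3 → 7.
Orbitals: 7. Each orbital carries two spin states, so 7 × 2 = 14 states.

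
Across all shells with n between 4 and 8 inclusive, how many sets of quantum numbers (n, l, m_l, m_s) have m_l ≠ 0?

320

Count contributing orbitals for each principal shell:
n=4 → 12; n=5 → 20; n=6 → 30; n=7 → 42; n=8 → 56.
Orbitals: 12 + 20 + 30 + 42 + 56 = 160. Including both spin states (m_s = ±1/2) gives 2 × 160 = 320 states.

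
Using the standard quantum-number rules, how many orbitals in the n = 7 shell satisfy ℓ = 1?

3

For n = 7, ℓ ranges over 0 … 6.
The (ℓ, m_ℓ) pairs meeting ℓ = 1 give: ℓ=1 → 3.
Total orbitals: 3.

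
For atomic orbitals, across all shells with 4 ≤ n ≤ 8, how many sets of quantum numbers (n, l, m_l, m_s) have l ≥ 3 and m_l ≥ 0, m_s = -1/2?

80

Work shell by shell — for each n, count the (l, m_l) pairs that satisfy l ≥ 3 and m_l ≥ 0:
n=4 → 4; n=5 → 9; n=6 → 15; n=7 → 22; n=8 → 30.
Orbitals: 4 + 9 + 15 + 22 + 30 = 80. With m_s fixed to -1/2 there is one state per orbital, so 80 states.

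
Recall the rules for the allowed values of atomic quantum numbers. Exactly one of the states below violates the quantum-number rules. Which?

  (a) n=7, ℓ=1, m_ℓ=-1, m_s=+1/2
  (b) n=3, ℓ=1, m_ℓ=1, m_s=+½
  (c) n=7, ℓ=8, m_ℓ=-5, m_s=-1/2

(c) has ℓ = 8 ≥ n = 7, violating 0 ≤ ℓ ≤ n−1.
The remaining sets (a), (b) satisfy all four rules.

(c)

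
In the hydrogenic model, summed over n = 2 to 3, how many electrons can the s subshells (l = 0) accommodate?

An s subshell (l = 0) exists for every n ≥ 1, so shells n = 2, 3 each contribute one — 2 subshells.
Since each s subshell holds 2(2·0+1) = 2 electrons, the total is 2 × 2 = 4.

4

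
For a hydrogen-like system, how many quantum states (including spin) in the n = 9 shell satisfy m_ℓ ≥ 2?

For n = 9, ℓ ranges over 0 … 8.
Orbitals with m_ℓ ≥ 2, by ℓ: ℓ=2 → 1; ℓ=3 → 2; ℓ=4 → 3; ℓ=5 → 4; ℓ=6 → 5; ℓ=7 → 6; ℓ=8 → 7.
Orbitals: 1 + 2 + 3 + 4 + 5 + 6 + 7 = 28. Each orbital carries two spin states, so 28 × 2 = 56 states.

56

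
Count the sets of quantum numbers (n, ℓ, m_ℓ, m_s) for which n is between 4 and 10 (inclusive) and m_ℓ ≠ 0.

644

Treat each shell separately and count matching orbitals:
n=4 → 12; n=5 → 20; n=6 → 30; n=7 → 42; n=8 → 56; n=9 → 72; n=10 → 90.
Orbitals: 12 + 20 + 30 + 42 + 56 + 72 + 90 = 322. Including both spin states (m_s = ±1/2) gives 2 × 322 = 644 states.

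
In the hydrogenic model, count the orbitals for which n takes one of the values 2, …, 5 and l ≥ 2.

38

Go shell by shell, enumerating (l, m_l) with l ≥ 2:
n=3 → 5; n=4 → 12; n=5 → 21.
Total orbitals: 5 + 12 + 21 = 38.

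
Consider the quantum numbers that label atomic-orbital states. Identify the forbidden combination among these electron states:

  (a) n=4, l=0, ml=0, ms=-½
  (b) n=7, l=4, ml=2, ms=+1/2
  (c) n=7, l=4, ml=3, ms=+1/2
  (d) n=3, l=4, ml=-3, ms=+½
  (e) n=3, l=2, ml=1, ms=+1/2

(d)

(d) has l = 4 ≥ n = 3, violating 0 ≤ l ≤ n−1.
The remaining sets (a), (b), (c), (e) satisfy all four rules.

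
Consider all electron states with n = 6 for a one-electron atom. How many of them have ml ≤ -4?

6

The n = 6 shell has l = 0 through 5; check each.
The (l, ml) pairs meeting ml ≤ -4 give: l=4 → 1; l=5 → 2.
Orbitals: 1 + 2 = 3. Each orbital carries two spin states, so 3 × 2 = 6 states.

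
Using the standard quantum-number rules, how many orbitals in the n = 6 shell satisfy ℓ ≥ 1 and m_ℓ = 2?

Per ℓ-value: ℓ=2 → 1; ℓ=3 → 1; ℓ=4 → 1; ℓ=5 → 1.
Total orbitals: 1 + 1 + 1 + 1 = 4.

4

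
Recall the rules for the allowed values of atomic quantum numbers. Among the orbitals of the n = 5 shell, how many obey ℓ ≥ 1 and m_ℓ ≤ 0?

Go through ℓ = 0, …, 4 (the values permitted for n = 5).
The (ℓ, m_ℓ) pairs meeting ℓ ≥ 1 and m_ℓ ≤ 0 give: ℓ=1 → 2; ℓ=2 → 3; ℓ=3 → 4; ℓ=4 → 5.
Total orbitals: 2 + 3 + 4 + 5 = 14.

14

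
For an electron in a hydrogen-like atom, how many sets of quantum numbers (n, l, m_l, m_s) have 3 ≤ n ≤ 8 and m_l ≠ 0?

Work shell by shell — for each n, count the (l, m_l) pairs that satisfy m_l ≠ 0:
n=3 → 6; n=4 → 12; n=5 → 20; n=6 → 30; n=7 → 42; n=8 → 56.
Orbitals: 6 + 12 + 20 + 30 + 42 + 56 = 166. Including both spin states (m_s = ±1/2) gives 2 × 166 = 332 states.

332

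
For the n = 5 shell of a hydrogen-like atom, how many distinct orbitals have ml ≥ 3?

For n = 5, l ranges over 0 … 4.
Contributions: l=3 → 1; l=4 → 2.
Total orbitals: 1 + 2 = 3.

3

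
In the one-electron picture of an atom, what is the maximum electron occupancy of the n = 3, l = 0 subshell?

A subshell with l = 0 has 2l+1 = 1 orbital, each holding 2 electrons (spin ±1/2), so 1 × 2 = 2.

2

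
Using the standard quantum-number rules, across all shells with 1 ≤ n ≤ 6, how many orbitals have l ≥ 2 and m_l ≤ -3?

Go shell by shell, enumerating (l, m_l) with l ≥ 2 and m_l ≤ -3:
n=4 → 1; n=5 → 3; n=6 → 6.
Total orbitals: 1 + 3 + 6 = 10.

10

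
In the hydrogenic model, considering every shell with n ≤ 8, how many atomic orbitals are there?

204

Total orbitals = 1² + 2² + 3² + 4² + 5² + 6² + 7² + 8² = 204.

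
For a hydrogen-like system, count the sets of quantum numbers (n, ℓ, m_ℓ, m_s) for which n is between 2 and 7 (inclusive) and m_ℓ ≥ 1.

112

Go shell by shell, enumerating (ℓ, m_ℓ) with m_ℓ ≥ 1:
n=2 → 1; n=3 → 3; n=4 → 6; n=5 → 10; n=6 → 15; n=7 → 21.
Orbitals: 1 + 3 + 6 + 10 + 15 + 21 = 56. Including both spin states (m_s = ±1/2) gives 2 × 56 = 112 states.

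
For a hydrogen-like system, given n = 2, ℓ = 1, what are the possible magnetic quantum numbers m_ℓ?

-1, 0, 1

m_ℓ takes every integer from −ℓ to +ℓ. With ℓ = 1 that gives the 3 values -1, 0, 1.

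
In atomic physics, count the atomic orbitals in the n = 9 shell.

81

The n = 9 shell contains n² = 9² = 81 orbitals.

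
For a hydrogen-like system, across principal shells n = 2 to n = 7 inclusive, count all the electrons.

Shell n has n² orbitals: 2²=4 + 3²=9 + 4²=16 + 5²=25 + 6²=36 + 7²=49 = 139 orbitals.
Two spin states per orbital: 2 × 139 = 278 electrons.

278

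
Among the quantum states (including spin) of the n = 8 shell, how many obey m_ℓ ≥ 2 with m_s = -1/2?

For n = 8, ℓ ranges over 0 … 7.
Per ℓ-value: ℓ=2 → 1; ℓ=3 → 2; ℓ=4 → 3; ℓ=5 → 4; ℓ=6 → 5; ℓ=7 → 6.
Orbitals: 1 + 2 + 3 + 4 + 5 + 6 = 21. With m_s fixed to a single value there is one state per orbital, giving 21 states.

21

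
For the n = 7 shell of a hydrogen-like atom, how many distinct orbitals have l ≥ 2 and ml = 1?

5

Contributions: l=2 → 1; l=3 → 1; l=4 → 1; l=5 → 1; l=6 → 1.
Total orbitals: 1 + 1 + 1 + 1 + 1 = 5.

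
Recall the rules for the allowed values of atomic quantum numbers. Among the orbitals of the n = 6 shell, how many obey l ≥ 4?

20

With n = 6 the allowed l are 0, 1, …, 5.
The (l, m_l) pairs meeting l ≥ 4 give: l=4 → 9; l=5 → 11.
Total orbitals: 9 + 11 = 20.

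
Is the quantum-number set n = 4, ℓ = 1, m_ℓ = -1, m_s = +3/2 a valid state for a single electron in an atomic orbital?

The spin quantum number for an electron can only be m_s = +1/2 or −1/2; m_s = +3/2 is not one of those.

No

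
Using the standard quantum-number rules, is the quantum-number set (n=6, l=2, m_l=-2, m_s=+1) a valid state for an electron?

Not allowed

The spin quantum number for an electron can only be m_s = +1/2 or −1/2; m_s = +1 is not one of those.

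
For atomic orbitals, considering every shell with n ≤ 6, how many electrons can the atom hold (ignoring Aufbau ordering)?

182

Total orbitals = 1² + 2² + 3² + 4² + 5² + 6² = 91. Doubling for spin gives 182 electrons.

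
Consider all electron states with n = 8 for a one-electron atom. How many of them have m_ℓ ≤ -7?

2

Go through ℓ = 0, …, 7 (the values permitted for n = 8).
Orbitals with m_ℓ ≤ -7, by ℓ: ℓ=7 → 1.
Orbitals: 1. Each orbital carries two spin states, so 1 × 2 = 2 states.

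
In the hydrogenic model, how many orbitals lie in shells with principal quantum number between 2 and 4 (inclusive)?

29

Shell n has n² orbitals: 2²=4 + 3²=9 + 4²=16 = 29 orbitals.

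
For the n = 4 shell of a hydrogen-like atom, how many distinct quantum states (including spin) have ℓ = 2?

10

The n = 4 shell has ℓ = 0 through 3; check each.
Contributions: ℓ=2 → 5.
Orbitals: 5. Each orbital carries two spin states, so 5 × 2 = 10 states.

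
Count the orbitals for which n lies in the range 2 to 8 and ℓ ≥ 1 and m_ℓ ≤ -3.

35

Treat each shell separately and count matching orbitals:
n=4 → 1; n=5 → 3; n=6 → 6; n=7 → 10; n=8 → 15.
Total orbitals: 1 + 3 + 6 + 10 + 15 = 35.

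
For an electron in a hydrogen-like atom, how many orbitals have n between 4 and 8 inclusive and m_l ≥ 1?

Treat each shell separately and count matching orbitals:
n=4 → 6; n=5 → 10; n=6 → 15; n=7 → 21; n=8 → 28.
Total orbitals: 6 + 10 + 15 + 21 + 28 = 80.

80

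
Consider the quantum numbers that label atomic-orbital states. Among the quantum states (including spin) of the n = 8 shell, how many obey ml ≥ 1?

56

With n = 8 the allowed l are 0, 1, …, 7.
Per l-value: l=1 → 1; l=2 → 2; l=3 → 3; l=4 → 4; l=5 → 5; l=6 → 6; l=7 → 7.
Orbitals: 1 + 2 + 3 + 4 + 5 + 6 + 7 = 28. Each orbital carries two spin states, so 28 × 2 = 56 states.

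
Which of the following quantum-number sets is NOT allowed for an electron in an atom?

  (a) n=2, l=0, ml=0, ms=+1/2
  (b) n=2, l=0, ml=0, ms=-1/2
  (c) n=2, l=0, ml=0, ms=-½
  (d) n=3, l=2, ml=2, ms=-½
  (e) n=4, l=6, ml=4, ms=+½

(e)

(e) has l = 6 ≥ n = 4, violating 0 ≤ l ≤ n−1.
The remaining sets (a), (b), (c), (d) satisfy all four rules.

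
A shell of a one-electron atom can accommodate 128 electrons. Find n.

2n² = 128 ⇒ n² = 64 ⇒ n = 8.

n = 8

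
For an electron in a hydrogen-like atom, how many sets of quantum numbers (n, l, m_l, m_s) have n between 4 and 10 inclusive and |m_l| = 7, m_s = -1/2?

12

Count contributing orbitals for each principal shell:
n=8 → 2; n=9 → 4; n=10 → 6.
Orbitals: 2 + 4 + 6 = 12. With m_s fixed to -1/2 there is one state per orbital, so 12 states.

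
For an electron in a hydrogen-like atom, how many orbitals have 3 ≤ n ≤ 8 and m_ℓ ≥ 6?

4

Treat each shell separately and count matching orbitals:
n=7 → 1; n=8 → 3.
Total orbitals: 1 + 3 = 4.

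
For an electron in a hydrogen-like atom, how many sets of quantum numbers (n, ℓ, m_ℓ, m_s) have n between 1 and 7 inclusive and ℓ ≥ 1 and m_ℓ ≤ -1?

112

Treat each shell separately and count matching orbitals:
n=2 → 1; n=3 → 3; n=4 → 6; n=5 → 10; n=6 → 15; n=7 → 21.
Orbitals: 1 + 3 + 6 + 10 + 15 + 21 = 56. Including both spin states (m_s = ±1/2) gives 2 × 56 = 112 states.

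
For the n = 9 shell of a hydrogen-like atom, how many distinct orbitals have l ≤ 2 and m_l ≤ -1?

3

The n = 9 shell has l = 0 through 8; check each.
Per l-value: l=1 → 1; l=2 → 2.
Total orbitals: 1 + 2 = 3.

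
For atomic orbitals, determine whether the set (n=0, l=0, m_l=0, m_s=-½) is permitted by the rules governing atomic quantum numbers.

No

The principal quantum number must be a positive integer (n ≥ 1), but here n = 0.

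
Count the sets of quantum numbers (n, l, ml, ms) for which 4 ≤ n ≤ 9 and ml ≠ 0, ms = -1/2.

For each n in the range, tally the orbitals obeying ml ≠ 0:
n=4 → 12; n=5 → 20; n=6 → 30; n=7 → 42; n=8 → 56; n=9 → 72.
Orbitals: 12 + 20 + 30 + 42 + 56 + 72 = 232. With ms fixed to -1/2 there is one state per orbital, so 232 states.

232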